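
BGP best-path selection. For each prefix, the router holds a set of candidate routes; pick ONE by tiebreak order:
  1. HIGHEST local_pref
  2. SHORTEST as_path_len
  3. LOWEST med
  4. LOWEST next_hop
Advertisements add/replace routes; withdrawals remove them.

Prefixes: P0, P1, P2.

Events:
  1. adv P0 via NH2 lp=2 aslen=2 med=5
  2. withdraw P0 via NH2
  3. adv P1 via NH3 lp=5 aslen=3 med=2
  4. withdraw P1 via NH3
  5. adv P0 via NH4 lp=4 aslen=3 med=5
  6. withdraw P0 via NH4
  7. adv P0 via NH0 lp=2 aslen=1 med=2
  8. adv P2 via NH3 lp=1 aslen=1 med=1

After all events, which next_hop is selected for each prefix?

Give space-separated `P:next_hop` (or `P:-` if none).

Op 1: best P0=NH2 P1=- P2=-
Op 2: best P0=- P1=- P2=-
Op 3: best P0=- P1=NH3 P2=-
Op 4: best P0=- P1=- P2=-
Op 5: best P0=NH4 P1=- P2=-
Op 6: best P0=- P1=- P2=-
Op 7: best P0=NH0 P1=- P2=-
Op 8: best P0=NH0 P1=- P2=NH3

Answer: P0:NH0 P1:- P2:NH3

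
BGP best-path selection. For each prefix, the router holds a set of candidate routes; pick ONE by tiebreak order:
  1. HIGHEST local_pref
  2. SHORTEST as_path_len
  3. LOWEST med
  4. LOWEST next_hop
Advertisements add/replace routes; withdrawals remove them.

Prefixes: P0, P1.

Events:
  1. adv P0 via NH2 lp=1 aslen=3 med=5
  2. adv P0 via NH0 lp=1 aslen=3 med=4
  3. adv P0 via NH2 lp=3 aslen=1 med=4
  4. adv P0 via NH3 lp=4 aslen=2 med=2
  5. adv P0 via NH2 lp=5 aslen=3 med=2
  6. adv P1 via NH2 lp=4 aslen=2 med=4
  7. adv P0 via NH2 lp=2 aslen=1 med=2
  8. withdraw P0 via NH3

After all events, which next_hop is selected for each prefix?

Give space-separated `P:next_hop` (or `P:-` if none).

Op 1: best P0=NH2 P1=-
Op 2: best P0=NH0 P1=-
Op 3: best P0=NH2 P1=-
Op 4: best P0=NH3 P1=-
Op 5: best P0=NH2 P1=-
Op 6: best P0=NH2 P1=NH2
Op 7: best P0=NH3 P1=NH2
Op 8: best P0=NH2 P1=NH2

Answer: P0:NH2 P1:NH2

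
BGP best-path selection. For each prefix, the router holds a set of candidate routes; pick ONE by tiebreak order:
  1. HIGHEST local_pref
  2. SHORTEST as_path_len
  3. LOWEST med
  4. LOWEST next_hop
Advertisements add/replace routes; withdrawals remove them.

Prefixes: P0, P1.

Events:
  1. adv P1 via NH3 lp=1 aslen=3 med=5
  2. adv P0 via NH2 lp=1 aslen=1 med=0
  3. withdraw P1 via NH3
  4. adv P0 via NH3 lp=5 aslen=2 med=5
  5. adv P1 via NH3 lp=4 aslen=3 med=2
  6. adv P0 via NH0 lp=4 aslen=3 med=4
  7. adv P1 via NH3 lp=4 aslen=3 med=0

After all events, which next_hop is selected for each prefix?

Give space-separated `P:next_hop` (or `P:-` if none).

Answer: P0:NH3 P1:NH3

Derivation:
Op 1: best P0=- P1=NH3
Op 2: best P0=NH2 P1=NH3
Op 3: best P0=NH2 P1=-
Op 4: best P0=NH3 P1=-
Op 5: best P0=NH3 P1=NH3
Op 6: best P0=NH3 P1=NH3
Op 7: best P0=NH3 P1=NH3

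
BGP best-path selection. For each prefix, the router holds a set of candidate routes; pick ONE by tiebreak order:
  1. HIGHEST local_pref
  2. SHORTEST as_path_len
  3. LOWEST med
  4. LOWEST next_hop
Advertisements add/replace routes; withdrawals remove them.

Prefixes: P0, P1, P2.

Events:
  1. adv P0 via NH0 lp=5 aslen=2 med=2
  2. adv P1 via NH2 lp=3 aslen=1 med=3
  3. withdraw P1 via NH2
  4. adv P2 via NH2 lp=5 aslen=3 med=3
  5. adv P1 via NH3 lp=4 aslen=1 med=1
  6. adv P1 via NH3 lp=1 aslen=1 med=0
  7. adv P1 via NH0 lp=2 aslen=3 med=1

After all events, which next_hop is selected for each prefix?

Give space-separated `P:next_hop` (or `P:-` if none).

Answer: P0:NH0 P1:NH0 P2:NH2

Derivation:
Op 1: best P0=NH0 P1=- P2=-
Op 2: best P0=NH0 P1=NH2 P2=-
Op 3: best P0=NH0 P1=- P2=-
Op 4: best P0=NH0 P1=- P2=NH2
Op 5: best P0=NH0 P1=NH3 P2=NH2
Op 6: best P0=NH0 P1=NH3 P2=NH2
Op 7: best P0=NH0 P1=NH0 P2=NH2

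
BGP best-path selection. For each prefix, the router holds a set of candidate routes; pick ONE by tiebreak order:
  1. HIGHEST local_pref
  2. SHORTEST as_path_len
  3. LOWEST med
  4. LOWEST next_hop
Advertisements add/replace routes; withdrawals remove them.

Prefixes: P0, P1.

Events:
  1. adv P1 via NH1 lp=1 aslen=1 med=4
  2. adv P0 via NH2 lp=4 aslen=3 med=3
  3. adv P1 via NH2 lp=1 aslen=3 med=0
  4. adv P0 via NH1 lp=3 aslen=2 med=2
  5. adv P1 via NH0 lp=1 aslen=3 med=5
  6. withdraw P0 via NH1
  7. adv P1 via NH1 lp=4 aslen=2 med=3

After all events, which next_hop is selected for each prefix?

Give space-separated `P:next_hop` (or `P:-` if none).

Answer: P0:NH2 P1:NH1

Derivation:
Op 1: best P0=- P1=NH1
Op 2: best P0=NH2 P1=NH1
Op 3: best P0=NH2 P1=NH1
Op 4: best P0=NH2 P1=NH1
Op 5: best P0=NH2 P1=NH1
Op 6: best P0=NH2 P1=NH1
Op 7: best P0=NH2 P1=NH1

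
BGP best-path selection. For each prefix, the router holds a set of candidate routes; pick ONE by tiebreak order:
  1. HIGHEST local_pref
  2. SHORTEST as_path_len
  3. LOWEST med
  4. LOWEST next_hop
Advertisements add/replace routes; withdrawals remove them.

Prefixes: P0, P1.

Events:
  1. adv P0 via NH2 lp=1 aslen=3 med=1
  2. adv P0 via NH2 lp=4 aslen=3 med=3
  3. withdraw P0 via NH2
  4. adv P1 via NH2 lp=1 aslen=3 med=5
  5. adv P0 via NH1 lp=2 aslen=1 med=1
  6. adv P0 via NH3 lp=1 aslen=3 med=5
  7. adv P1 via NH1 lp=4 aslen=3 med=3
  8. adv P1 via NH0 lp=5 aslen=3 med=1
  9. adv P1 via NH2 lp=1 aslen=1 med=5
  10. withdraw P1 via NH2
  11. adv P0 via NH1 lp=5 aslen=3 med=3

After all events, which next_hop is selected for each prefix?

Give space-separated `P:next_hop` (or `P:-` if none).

Op 1: best P0=NH2 P1=-
Op 2: best P0=NH2 P1=-
Op 3: best P0=- P1=-
Op 4: best P0=- P1=NH2
Op 5: best P0=NH1 P1=NH2
Op 6: best P0=NH1 P1=NH2
Op 7: best P0=NH1 P1=NH1
Op 8: best P0=NH1 P1=NH0
Op 9: best P0=NH1 P1=NH0
Op 10: best P0=NH1 P1=NH0
Op 11: best P0=NH1 P1=NH0

Answer: P0:NH1 P1:NH0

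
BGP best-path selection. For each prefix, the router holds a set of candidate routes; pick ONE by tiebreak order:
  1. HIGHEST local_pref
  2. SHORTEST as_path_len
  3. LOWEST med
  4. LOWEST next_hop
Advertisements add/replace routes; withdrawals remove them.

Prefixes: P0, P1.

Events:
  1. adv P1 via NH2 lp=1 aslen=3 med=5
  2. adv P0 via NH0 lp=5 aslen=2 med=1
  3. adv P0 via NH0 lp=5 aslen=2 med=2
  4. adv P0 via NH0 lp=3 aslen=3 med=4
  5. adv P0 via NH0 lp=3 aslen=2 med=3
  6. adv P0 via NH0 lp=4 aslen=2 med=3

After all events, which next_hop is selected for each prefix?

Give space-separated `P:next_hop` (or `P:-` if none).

Op 1: best P0=- P1=NH2
Op 2: best P0=NH0 P1=NH2
Op 3: best P0=NH0 P1=NH2
Op 4: best P0=NH0 P1=NH2
Op 5: best P0=NH0 P1=NH2
Op 6: best P0=NH0 P1=NH2

Answer: P0:NH0 P1:NH2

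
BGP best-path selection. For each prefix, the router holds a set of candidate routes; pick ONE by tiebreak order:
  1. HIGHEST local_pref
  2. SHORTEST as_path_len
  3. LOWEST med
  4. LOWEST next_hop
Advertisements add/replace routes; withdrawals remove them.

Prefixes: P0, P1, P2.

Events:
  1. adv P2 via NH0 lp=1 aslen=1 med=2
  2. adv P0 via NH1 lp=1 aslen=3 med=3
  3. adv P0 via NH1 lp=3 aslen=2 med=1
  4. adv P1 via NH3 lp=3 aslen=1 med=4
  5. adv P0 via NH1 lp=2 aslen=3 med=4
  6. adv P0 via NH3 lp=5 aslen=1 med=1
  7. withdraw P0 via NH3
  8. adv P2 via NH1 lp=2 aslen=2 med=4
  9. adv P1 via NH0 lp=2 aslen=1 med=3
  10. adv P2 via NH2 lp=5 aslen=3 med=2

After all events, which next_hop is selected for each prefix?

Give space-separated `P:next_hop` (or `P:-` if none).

Answer: P0:NH1 P1:NH3 P2:NH2

Derivation:
Op 1: best P0=- P1=- P2=NH0
Op 2: best P0=NH1 P1=- P2=NH0
Op 3: best P0=NH1 P1=- P2=NH0
Op 4: best P0=NH1 P1=NH3 P2=NH0
Op 5: best P0=NH1 P1=NH3 P2=NH0
Op 6: best P0=NH3 P1=NH3 P2=NH0
Op 7: best P0=NH1 P1=NH3 P2=NH0
Op 8: best P0=NH1 P1=NH3 P2=NH1
Op 9: best P0=NH1 P1=NH3 P2=NH1
Op 10: best P0=NH1 P1=NH3 P2=NH2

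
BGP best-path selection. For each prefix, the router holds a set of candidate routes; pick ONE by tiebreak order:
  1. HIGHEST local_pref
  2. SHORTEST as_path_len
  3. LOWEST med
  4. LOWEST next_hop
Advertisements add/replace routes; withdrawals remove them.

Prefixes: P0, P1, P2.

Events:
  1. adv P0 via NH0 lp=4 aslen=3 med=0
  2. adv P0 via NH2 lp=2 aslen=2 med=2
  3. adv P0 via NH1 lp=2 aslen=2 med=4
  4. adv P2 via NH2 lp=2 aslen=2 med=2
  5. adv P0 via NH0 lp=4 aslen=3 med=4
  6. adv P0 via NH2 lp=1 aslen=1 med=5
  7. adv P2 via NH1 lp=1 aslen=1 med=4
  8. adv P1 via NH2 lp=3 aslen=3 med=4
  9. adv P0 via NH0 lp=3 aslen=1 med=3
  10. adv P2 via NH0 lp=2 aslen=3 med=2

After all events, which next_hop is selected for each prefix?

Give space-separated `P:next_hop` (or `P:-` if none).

Op 1: best P0=NH0 P1=- P2=-
Op 2: best P0=NH0 P1=- P2=-
Op 3: best P0=NH0 P1=- P2=-
Op 4: best P0=NH0 P1=- P2=NH2
Op 5: best P0=NH0 P1=- P2=NH2
Op 6: best P0=NH0 P1=- P2=NH2
Op 7: best P0=NH0 P1=- P2=NH2
Op 8: best P0=NH0 P1=NH2 P2=NH2
Op 9: best P0=NH0 P1=NH2 P2=NH2
Op 10: best P0=NH0 P1=NH2 P2=NH2

Answer: P0:NH0 P1:NH2 P2:NH2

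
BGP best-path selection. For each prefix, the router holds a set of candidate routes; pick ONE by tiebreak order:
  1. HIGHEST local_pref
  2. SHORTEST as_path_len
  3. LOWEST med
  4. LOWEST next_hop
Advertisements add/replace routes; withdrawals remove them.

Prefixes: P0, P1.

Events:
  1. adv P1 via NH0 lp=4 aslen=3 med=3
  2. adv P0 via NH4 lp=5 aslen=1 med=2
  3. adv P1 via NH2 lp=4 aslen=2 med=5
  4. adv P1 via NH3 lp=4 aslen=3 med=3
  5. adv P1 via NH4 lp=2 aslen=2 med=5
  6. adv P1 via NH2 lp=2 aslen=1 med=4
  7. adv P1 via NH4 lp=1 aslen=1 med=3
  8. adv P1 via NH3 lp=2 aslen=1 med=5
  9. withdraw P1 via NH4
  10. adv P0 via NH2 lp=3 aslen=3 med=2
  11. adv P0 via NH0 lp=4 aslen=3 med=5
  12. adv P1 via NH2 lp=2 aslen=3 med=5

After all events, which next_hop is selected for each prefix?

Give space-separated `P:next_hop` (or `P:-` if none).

Answer: P0:NH4 P1:NH0

Derivation:
Op 1: best P0=- P1=NH0
Op 2: best P0=NH4 P1=NH0
Op 3: best P0=NH4 P1=NH2
Op 4: best P0=NH4 P1=NH2
Op 5: best P0=NH4 P1=NH2
Op 6: best P0=NH4 P1=NH0
Op 7: best P0=NH4 P1=NH0
Op 8: best P0=NH4 P1=NH0
Op 9: best P0=NH4 P1=NH0
Op 10: best P0=NH4 P1=NH0
Op 11: best P0=NH4 P1=NH0
Op 12: best P0=NH4 P1=NH0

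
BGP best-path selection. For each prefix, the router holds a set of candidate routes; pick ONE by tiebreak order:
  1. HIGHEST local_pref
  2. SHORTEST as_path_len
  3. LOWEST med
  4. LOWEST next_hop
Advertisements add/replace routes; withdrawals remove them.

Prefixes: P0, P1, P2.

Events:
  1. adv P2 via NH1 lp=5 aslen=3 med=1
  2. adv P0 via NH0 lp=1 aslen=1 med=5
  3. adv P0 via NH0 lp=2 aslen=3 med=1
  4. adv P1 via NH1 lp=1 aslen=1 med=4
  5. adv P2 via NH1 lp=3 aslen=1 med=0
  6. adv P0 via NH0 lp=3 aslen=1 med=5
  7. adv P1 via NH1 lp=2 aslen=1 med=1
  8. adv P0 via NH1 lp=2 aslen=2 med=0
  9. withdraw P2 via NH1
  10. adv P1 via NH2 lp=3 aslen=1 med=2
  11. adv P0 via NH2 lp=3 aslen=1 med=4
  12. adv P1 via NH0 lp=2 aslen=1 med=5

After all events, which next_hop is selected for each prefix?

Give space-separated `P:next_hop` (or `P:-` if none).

Answer: P0:NH2 P1:NH2 P2:-

Derivation:
Op 1: best P0=- P1=- P2=NH1
Op 2: best P0=NH0 P1=- P2=NH1
Op 3: best P0=NH0 P1=- P2=NH1
Op 4: best P0=NH0 P1=NH1 P2=NH1
Op 5: best P0=NH0 P1=NH1 P2=NH1
Op 6: best P0=NH0 P1=NH1 P2=NH1
Op 7: best P0=NH0 P1=NH1 P2=NH1
Op 8: best P0=NH0 P1=NH1 P2=NH1
Op 9: best P0=NH0 P1=NH1 P2=-
Op 10: best P0=NH0 P1=NH2 P2=-
Op 11: best P0=NH2 P1=NH2 P2=-
Op 12: best P0=NH2 P1=NH2 P2=-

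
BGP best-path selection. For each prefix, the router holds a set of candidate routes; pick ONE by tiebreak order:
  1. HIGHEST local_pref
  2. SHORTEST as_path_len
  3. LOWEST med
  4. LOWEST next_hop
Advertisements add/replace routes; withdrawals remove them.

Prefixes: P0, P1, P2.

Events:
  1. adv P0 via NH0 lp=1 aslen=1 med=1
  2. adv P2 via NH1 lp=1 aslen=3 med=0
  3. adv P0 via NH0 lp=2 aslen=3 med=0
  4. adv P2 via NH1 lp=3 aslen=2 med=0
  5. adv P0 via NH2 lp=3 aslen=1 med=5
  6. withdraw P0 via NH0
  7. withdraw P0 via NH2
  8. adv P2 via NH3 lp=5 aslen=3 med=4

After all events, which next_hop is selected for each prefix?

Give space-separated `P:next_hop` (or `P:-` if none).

Op 1: best P0=NH0 P1=- P2=-
Op 2: best P0=NH0 P1=- P2=NH1
Op 3: best P0=NH0 P1=- P2=NH1
Op 4: best P0=NH0 P1=- P2=NH1
Op 5: best P0=NH2 P1=- P2=NH1
Op 6: best P0=NH2 P1=- P2=NH1
Op 7: best P0=- P1=- P2=NH1
Op 8: best P0=- P1=- P2=NH3

Answer: P0:- P1:- P2:NH3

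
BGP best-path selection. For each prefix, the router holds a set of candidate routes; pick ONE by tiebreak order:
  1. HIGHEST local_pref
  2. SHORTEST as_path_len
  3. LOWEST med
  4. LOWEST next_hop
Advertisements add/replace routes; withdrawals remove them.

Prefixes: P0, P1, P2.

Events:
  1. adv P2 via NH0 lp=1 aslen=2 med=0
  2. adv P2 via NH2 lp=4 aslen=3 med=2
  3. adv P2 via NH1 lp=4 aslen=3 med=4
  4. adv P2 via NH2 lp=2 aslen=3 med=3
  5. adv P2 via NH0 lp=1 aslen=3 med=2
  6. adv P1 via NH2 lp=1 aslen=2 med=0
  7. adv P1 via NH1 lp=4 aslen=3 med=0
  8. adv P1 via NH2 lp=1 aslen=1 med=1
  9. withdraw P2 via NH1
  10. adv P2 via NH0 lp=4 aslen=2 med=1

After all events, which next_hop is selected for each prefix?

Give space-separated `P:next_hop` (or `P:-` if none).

Answer: P0:- P1:NH1 P2:NH0

Derivation:
Op 1: best P0=- P1=- P2=NH0
Op 2: best P0=- P1=- P2=NH2
Op 3: best P0=- P1=- P2=NH2
Op 4: best P0=- P1=- P2=NH1
Op 5: best P0=- P1=- P2=NH1
Op 6: best P0=- P1=NH2 P2=NH1
Op 7: best P0=- P1=NH1 P2=NH1
Op 8: best P0=- P1=NH1 P2=NH1
Op 9: best P0=- P1=NH1 P2=NH2
Op 10: best P0=- P1=NH1 P2=NH0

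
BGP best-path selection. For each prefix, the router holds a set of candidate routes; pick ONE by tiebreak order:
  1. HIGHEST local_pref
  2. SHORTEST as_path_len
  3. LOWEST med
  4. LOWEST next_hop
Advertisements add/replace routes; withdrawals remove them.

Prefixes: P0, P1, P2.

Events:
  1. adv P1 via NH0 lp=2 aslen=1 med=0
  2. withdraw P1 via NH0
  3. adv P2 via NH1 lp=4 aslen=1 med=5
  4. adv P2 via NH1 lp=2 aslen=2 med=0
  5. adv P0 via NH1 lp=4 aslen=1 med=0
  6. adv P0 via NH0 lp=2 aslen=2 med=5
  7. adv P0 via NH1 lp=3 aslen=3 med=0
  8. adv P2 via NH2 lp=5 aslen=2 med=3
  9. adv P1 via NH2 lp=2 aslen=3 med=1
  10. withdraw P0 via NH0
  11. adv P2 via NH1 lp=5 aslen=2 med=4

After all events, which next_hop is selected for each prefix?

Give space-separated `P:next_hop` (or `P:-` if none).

Answer: P0:NH1 P1:NH2 P2:NH2

Derivation:
Op 1: best P0=- P1=NH0 P2=-
Op 2: best P0=- P1=- P2=-
Op 3: best P0=- P1=- P2=NH1
Op 4: best P0=- P1=- P2=NH1
Op 5: best P0=NH1 P1=- P2=NH1
Op 6: best P0=NH1 P1=- P2=NH1
Op 7: best P0=NH1 P1=- P2=NH1
Op 8: best P0=NH1 P1=- P2=NH2
Op 9: best P0=NH1 P1=NH2 P2=NH2
Op 10: best P0=NH1 P1=NH2 P2=NH2
Op 11: best P0=NH1 P1=NH2 P2=NH2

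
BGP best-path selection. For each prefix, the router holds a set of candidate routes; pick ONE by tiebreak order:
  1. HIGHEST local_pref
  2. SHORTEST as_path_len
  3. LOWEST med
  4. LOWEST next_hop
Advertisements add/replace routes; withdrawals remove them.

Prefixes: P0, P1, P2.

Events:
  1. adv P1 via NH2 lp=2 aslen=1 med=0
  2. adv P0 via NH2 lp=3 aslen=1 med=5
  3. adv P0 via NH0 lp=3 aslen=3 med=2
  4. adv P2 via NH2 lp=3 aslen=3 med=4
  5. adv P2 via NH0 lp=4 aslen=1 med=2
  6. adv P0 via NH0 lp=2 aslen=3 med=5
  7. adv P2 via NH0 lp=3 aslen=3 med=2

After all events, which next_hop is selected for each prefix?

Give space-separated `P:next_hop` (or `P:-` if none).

Op 1: best P0=- P1=NH2 P2=-
Op 2: best P0=NH2 P1=NH2 P2=-
Op 3: best P0=NH2 P1=NH2 P2=-
Op 4: best P0=NH2 P1=NH2 P2=NH2
Op 5: best P0=NH2 P1=NH2 P2=NH0
Op 6: best P0=NH2 P1=NH2 P2=NH0
Op 7: best P0=NH2 P1=NH2 P2=NH0

Answer: P0:NH2 P1:NH2 P2:NH0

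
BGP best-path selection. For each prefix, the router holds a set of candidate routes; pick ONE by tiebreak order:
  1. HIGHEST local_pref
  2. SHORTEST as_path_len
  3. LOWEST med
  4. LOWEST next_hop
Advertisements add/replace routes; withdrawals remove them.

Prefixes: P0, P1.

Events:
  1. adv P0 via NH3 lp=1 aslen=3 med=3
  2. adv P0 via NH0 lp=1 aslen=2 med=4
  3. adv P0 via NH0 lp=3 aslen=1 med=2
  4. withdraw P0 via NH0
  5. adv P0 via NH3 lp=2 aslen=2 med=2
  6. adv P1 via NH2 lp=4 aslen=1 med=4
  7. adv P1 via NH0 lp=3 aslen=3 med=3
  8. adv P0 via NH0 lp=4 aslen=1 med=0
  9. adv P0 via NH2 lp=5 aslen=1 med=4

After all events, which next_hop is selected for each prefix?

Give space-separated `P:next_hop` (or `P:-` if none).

Op 1: best P0=NH3 P1=-
Op 2: best P0=NH0 P1=-
Op 3: best P0=NH0 P1=-
Op 4: best P0=NH3 P1=-
Op 5: best P0=NH3 P1=-
Op 6: best P0=NH3 P1=NH2
Op 7: best P0=NH3 P1=NH2
Op 8: best P0=NH0 P1=NH2
Op 9: best P0=NH2 P1=NH2

Answer: P0:NH2 P1:NH2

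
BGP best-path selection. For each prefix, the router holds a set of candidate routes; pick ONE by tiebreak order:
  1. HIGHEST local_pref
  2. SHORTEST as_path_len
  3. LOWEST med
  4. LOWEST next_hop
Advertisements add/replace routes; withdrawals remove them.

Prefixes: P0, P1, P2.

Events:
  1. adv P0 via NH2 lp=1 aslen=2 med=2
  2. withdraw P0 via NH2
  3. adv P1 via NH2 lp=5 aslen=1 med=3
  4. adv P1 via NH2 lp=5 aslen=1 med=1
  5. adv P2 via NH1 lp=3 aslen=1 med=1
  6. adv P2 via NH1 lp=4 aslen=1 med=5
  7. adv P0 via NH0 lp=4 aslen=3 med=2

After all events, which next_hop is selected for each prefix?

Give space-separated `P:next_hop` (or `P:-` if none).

Op 1: best P0=NH2 P1=- P2=-
Op 2: best P0=- P1=- P2=-
Op 3: best P0=- P1=NH2 P2=-
Op 4: best P0=- P1=NH2 P2=-
Op 5: best P0=- P1=NH2 P2=NH1
Op 6: best P0=- P1=NH2 P2=NH1
Op 7: best P0=NH0 P1=NH2 P2=NH1

Answer: P0:NH0 P1:NH2 P2:NH1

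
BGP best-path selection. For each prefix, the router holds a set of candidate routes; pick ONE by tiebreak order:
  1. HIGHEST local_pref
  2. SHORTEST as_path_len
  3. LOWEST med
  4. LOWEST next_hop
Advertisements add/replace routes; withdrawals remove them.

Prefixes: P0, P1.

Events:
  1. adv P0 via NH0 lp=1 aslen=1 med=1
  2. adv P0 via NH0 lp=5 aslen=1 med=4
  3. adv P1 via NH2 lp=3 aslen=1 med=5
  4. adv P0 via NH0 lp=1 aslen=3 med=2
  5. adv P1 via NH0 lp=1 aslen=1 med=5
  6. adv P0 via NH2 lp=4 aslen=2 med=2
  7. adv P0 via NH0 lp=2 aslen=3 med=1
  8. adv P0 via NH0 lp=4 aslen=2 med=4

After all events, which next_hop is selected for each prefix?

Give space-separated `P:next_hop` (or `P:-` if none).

Op 1: best P0=NH0 P1=-
Op 2: best P0=NH0 P1=-
Op 3: best P0=NH0 P1=NH2
Op 4: best P0=NH0 P1=NH2
Op 5: best P0=NH0 P1=NH2
Op 6: best P0=NH2 P1=NH2
Op 7: best P0=NH2 P1=NH2
Op 8: best P0=NH2 P1=NH2

Answer: P0:NH2 P1:NH2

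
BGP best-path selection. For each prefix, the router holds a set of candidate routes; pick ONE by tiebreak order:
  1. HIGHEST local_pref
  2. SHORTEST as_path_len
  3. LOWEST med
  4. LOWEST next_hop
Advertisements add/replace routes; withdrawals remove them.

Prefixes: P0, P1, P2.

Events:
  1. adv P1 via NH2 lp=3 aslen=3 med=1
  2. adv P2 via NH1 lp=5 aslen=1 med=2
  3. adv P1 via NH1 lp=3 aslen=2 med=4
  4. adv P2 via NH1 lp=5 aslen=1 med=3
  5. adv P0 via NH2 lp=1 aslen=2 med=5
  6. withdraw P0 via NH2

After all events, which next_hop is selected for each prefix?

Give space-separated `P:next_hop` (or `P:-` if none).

Op 1: best P0=- P1=NH2 P2=-
Op 2: best P0=- P1=NH2 P2=NH1
Op 3: best P0=- P1=NH1 P2=NH1
Op 4: best P0=- P1=NH1 P2=NH1
Op 5: best P0=NH2 P1=NH1 P2=NH1
Op 6: best P0=- P1=NH1 P2=NH1

Answer: P0:- P1:NH1 P2:NH1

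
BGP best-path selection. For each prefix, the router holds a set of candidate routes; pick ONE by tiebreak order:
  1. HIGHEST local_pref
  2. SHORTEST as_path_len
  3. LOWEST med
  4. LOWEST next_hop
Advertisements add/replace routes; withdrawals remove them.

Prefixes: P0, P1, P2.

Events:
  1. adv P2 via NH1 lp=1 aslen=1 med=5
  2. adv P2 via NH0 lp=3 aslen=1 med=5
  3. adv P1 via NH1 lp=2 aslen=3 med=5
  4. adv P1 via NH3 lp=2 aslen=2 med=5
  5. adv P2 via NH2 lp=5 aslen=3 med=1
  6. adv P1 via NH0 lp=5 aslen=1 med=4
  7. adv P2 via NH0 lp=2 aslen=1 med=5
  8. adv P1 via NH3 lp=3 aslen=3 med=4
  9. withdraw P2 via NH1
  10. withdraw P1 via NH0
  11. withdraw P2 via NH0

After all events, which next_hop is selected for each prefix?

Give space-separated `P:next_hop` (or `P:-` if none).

Answer: P0:- P1:NH3 P2:NH2

Derivation:
Op 1: best P0=- P1=- P2=NH1
Op 2: best P0=- P1=- P2=NH0
Op 3: best P0=- P1=NH1 P2=NH0
Op 4: best P0=- P1=NH3 P2=NH0
Op 5: best P0=- P1=NH3 P2=NH2
Op 6: best P0=- P1=NH0 P2=NH2
Op 7: best P0=- P1=NH0 P2=NH2
Op 8: best P0=- P1=NH0 P2=NH2
Op 9: best P0=- P1=NH0 P2=NH2
Op 10: best P0=- P1=NH3 P2=NH2
Op 11: best P0=- P1=NH3 P2=NH2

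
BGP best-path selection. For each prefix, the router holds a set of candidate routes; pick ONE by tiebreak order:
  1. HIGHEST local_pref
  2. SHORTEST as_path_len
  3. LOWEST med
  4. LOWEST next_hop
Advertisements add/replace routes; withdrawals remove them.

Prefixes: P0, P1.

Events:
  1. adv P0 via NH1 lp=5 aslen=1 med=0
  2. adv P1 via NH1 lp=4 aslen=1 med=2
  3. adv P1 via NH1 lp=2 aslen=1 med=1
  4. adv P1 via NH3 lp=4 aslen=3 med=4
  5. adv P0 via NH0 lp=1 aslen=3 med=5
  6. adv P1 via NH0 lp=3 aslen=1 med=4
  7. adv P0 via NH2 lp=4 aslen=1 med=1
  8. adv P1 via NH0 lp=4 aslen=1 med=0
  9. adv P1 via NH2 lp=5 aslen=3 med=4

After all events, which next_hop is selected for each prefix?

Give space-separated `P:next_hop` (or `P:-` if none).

Answer: P0:NH1 P1:NH2

Derivation:
Op 1: best P0=NH1 P1=-
Op 2: best P0=NH1 P1=NH1
Op 3: best P0=NH1 P1=NH1
Op 4: best P0=NH1 P1=NH3
Op 5: best P0=NH1 P1=NH3
Op 6: best P0=NH1 P1=NH3
Op 7: best P0=NH1 P1=NH3
Op 8: best P0=NH1 P1=NH0
Op 9: best P0=NH1 P1=NH2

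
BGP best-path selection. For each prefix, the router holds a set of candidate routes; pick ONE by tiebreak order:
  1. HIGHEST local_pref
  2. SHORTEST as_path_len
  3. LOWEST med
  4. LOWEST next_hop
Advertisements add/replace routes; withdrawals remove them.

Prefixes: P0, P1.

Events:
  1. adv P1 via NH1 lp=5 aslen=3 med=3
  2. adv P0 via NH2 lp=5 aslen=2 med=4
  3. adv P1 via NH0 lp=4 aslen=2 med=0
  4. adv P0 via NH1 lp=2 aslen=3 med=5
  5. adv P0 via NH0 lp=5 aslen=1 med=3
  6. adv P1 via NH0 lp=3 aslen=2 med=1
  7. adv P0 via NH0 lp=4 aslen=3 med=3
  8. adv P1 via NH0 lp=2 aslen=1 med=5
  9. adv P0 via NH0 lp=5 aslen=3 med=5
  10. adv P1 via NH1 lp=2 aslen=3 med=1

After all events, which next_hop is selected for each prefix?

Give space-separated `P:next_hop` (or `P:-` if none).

Answer: P0:NH2 P1:NH0

Derivation:
Op 1: best P0=- P1=NH1
Op 2: best P0=NH2 P1=NH1
Op 3: best P0=NH2 P1=NH1
Op 4: best P0=NH2 P1=NH1
Op 5: best P0=NH0 P1=NH1
Op 6: best P0=NH0 P1=NH1
Op 7: best P0=NH2 P1=NH1
Op 8: best P0=NH2 P1=NH1
Op 9: best P0=NH2 P1=NH1
Op 10: best P0=NH2 P1=NH0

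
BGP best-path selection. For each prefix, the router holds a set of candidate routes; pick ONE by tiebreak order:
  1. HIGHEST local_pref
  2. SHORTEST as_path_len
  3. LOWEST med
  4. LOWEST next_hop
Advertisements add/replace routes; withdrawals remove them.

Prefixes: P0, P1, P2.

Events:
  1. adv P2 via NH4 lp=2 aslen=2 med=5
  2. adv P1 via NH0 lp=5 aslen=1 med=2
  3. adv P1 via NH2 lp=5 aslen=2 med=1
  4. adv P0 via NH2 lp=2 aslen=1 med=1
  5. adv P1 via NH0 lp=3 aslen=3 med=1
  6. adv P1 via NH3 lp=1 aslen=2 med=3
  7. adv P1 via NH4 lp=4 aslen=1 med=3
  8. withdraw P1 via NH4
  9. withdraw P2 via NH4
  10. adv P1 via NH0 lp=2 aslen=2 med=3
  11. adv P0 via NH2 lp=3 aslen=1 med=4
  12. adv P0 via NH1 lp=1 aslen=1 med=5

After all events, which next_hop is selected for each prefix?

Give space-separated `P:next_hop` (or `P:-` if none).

Op 1: best P0=- P1=- P2=NH4
Op 2: best P0=- P1=NH0 P2=NH4
Op 3: best P0=- P1=NH0 P2=NH4
Op 4: best P0=NH2 P1=NH0 P2=NH4
Op 5: best P0=NH2 P1=NH2 P2=NH4
Op 6: best P0=NH2 P1=NH2 P2=NH4
Op 7: best P0=NH2 P1=NH2 P2=NH4
Op 8: best P0=NH2 P1=NH2 P2=NH4
Op 9: best P0=NH2 P1=NH2 P2=-
Op 10: best P0=NH2 P1=NH2 P2=-
Op 11: best P0=NH2 P1=NH2 P2=-
Op 12: best P0=NH2 P1=NH2 P2=-

Answer: P0:NH2 P1:NH2 P2:-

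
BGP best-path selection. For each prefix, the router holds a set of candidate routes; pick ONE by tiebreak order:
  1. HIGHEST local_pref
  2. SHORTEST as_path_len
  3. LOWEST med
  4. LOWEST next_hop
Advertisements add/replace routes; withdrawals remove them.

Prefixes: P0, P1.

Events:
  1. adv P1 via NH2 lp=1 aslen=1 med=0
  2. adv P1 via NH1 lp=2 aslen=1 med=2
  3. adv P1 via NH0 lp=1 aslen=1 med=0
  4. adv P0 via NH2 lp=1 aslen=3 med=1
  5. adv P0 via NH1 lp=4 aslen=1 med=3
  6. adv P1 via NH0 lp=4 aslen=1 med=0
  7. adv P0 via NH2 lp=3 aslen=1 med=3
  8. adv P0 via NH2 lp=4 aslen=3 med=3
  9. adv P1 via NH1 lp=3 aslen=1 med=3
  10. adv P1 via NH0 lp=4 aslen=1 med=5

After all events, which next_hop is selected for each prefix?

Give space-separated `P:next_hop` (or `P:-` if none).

Op 1: best P0=- P1=NH2
Op 2: best P0=- P1=NH1
Op 3: best P0=- P1=NH1
Op 4: best P0=NH2 P1=NH1
Op 5: best P0=NH1 P1=NH1
Op 6: best P0=NH1 P1=NH0
Op 7: best P0=NH1 P1=NH0
Op 8: best P0=NH1 P1=NH0
Op 9: best P0=NH1 P1=NH0
Op 10: best P0=NH1 P1=NH0

Answer: P0:NH1 P1:NH0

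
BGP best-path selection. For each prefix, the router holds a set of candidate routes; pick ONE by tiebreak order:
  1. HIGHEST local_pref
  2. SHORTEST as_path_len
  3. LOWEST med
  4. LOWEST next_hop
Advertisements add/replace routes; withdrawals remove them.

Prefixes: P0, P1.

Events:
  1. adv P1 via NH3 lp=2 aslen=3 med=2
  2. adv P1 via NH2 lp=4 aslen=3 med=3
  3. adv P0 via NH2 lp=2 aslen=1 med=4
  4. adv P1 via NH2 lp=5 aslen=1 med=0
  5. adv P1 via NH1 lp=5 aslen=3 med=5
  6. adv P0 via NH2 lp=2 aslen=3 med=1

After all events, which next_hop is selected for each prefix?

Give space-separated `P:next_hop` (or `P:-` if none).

Op 1: best P0=- P1=NH3
Op 2: best P0=- P1=NH2
Op 3: best P0=NH2 P1=NH2
Op 4: best P0=NH2 P1=NH2
Op 5: best P0=NH2 P1=NH2
Op 6: best P0=NH2 P1=NH2

Answer: P0:NH2 P1:NH2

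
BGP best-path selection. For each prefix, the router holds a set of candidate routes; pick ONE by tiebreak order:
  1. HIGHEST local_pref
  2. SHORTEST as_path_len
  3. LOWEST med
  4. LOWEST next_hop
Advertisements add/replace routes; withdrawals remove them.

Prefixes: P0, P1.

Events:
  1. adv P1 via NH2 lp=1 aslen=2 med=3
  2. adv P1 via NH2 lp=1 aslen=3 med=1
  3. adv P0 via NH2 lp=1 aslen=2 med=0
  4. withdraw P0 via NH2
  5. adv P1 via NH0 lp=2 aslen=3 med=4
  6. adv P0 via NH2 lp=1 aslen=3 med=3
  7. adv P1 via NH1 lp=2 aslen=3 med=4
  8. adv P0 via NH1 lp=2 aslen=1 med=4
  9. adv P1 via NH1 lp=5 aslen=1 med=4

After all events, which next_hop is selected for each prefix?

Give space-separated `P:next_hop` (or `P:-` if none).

Answer: P0:NH1 P1:NH1

Derivation:
Op 1: best P0=- P1=NH2
Op 2: best P0=- P1=NH2
Op 3: best P0=NH2 P1=NH2
Op 4: best P0=- P1=NH2
Op 5: best P0=- P1=NH0
Op 6: best P0=NH2 P1=NH0
Op 7: best P0=NH2 P1=NH0
Op 8: best P0=NH1 P1=NH0
Op 9: best P0=NH1 P1=NH1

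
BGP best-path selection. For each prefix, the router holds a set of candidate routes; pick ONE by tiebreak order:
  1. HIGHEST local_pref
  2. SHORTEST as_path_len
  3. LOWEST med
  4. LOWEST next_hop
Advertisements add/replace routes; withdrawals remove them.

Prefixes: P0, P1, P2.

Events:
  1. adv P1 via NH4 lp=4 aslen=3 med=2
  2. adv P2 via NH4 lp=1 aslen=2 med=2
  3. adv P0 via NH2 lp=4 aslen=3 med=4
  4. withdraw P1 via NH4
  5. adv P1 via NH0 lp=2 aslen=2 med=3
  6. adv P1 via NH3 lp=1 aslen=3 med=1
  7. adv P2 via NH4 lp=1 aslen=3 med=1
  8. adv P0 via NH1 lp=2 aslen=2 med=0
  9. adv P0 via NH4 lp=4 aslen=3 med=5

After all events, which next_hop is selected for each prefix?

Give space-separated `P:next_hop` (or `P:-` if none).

Answer: P0:NH2 P1:NH0 P2:NH4

Derivation:
Op 1: best P0=- P1=NH4 P2=-
Op 2: best P0=- P1=NH4 P2=NH4
Op 3: best P0=NH2 P1=NH4 P2=NH4
Op 4: best P0=NH2 P1=- P2=NH4
Op 5: best P0=NH2 P1=NH0 P2=NH4
Op 6: best P0=NH2 P1=NH0 P2=NH4
Op 7: best P0=NH2 P1=NH0 P2=NH4
Op 8: best P0=NH2 P1=NH0 P2=NH4
Op 9: best P0=NH2 P1=NH0 P2=NH4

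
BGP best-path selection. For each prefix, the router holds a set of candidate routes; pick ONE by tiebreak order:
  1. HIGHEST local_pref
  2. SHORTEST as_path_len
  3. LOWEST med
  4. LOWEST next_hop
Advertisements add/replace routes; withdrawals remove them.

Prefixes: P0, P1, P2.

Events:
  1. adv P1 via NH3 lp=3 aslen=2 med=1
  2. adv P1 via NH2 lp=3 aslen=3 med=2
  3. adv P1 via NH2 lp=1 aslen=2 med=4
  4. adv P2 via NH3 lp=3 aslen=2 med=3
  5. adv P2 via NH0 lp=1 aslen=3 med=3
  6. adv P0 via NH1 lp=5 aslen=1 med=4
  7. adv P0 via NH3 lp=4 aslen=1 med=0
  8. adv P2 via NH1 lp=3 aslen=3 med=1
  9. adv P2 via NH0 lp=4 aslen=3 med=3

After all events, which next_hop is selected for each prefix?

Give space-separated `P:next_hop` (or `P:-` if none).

Op 1: best P0=- P1=NH3 P2=-
Op 2: best P0=- P1=NH3 P2=-
Op 3: best P0=- P1=NH3 P2=-
Op 4: best P0=- P1=NH3 P2=NH3
Op 5: best P0=- P1=NH3 P2=NH3
Op 6: best P0=NH1 P1=NH3 P2=NH3
Op 7: best P0=NH1 P1=NH3 P2=NH3
Op 8: best P0=NH1 P1=NH3 P2=NH3
Op 9: best P0=NH1 P1=NH3 P2=NH0

Answer: P0:NH1 P1:NH3 P2:NH0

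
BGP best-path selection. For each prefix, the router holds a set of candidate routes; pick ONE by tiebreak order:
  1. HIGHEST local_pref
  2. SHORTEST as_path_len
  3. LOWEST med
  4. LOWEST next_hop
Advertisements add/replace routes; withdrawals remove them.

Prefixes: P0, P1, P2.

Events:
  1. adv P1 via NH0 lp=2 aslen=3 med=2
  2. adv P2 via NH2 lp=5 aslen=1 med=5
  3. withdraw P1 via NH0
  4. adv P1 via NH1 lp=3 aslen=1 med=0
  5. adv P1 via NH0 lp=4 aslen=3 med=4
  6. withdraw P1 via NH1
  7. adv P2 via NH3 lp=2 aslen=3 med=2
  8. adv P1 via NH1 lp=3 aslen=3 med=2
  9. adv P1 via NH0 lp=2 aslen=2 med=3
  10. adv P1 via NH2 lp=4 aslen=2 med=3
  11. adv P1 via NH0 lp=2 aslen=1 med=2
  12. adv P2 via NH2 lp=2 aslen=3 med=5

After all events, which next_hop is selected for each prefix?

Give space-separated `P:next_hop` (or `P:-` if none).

Op 1: best P0=- P1=NH0 P2=-
Op 2: best P0=- P1=NH0 P2=NH2
Op 3: best P0=- P1=- P2=NH2
Op 4: best P0=- P1=NH1 P2=NH2
Op 5: best P0=- P1=NH0 P2=NH2
Op 6: best P0=- P1=NH0 P2=NH2
Op 7: best P0=- P1=NH0 P2=NH2
Op 8: best P0=- P1=NH0 P2=NH2
Op 9: best P0=- P1=NH1 P2=NH2
Op 10: best P0=- P1=NH2 P2=NH2
Op 11: best P0=- P1=NH2 P2=NH2
Op 12: best P0=- P1=NH2 P2=NH3

Answer: P0:- P1:NH2 P2:NH3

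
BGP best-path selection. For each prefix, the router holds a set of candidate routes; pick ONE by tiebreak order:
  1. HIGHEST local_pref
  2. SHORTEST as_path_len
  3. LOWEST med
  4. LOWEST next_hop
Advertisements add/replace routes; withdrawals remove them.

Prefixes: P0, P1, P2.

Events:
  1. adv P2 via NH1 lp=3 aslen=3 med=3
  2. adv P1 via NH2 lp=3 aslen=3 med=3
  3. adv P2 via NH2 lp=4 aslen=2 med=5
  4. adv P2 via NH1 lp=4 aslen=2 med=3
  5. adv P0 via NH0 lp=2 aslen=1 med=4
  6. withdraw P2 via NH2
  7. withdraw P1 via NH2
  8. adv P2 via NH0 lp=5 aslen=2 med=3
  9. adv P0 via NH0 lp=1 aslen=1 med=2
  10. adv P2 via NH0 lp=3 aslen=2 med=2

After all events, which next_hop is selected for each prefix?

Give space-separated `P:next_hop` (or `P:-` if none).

Op 1: best P0=- P1=- P2=NH1
Op 2: best P0=- P1=NH2 P2=NH1
Op 3: best P0=- P1=NH2 P2=NH2
Op 4: best P0=- P1=NH2 P2=NH1
Op 5: best P0=NH0 P1=NH2 P2=NH1
Op 6: best P0=NH0 P1=NH2 P2=NH1
Op 7: best P0=NH0 P1=- P2=NH1
Op 8: best P0=NH0 P1=- P2=NH0
Op 9: best P0=NH0 P1=- P2=NH0
Op 10: best P0=NH0 P1=- P2=NH1

Answer: P0:NH0 P1:- P2:NH1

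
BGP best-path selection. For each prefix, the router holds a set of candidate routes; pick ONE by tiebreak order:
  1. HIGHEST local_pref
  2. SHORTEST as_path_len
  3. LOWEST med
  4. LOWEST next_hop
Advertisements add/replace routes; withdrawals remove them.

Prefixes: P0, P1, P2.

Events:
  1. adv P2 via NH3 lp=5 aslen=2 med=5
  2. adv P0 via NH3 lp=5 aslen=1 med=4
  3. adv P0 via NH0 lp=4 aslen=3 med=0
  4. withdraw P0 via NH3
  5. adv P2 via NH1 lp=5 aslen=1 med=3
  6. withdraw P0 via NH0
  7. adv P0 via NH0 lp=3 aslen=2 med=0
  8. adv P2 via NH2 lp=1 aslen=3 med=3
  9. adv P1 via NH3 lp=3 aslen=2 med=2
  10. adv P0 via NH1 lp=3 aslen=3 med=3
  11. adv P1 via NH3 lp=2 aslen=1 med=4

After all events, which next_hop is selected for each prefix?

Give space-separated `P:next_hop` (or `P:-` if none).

Op 1: best P0=- P1=- P2=NH3
Op 2: best P0=NH3 P1=- P2=NH3
Op 3: best P0=NH3 P1=- P2=NH3
Op 4: best P0=NH0 P1=- P2=NH3
Op 5: best P0=NH0 P1=- P2=NH1
Op 6: best P0=- P1=- P2=NH1
Op 7: best P0=NH0 P1=- P2=NH1
Op 8: best P0=NH0 P1=- P2=NH1
Op 9: best P0=NH0 P1=NH3 P2=NH1
Op 10: best P0=NH0 P1=NH3 P2=NH1
Op 11: best P0=NH0 P1=NH3 P2=NH1

Answer: P0:NH0 P1:NH3 P2:NH1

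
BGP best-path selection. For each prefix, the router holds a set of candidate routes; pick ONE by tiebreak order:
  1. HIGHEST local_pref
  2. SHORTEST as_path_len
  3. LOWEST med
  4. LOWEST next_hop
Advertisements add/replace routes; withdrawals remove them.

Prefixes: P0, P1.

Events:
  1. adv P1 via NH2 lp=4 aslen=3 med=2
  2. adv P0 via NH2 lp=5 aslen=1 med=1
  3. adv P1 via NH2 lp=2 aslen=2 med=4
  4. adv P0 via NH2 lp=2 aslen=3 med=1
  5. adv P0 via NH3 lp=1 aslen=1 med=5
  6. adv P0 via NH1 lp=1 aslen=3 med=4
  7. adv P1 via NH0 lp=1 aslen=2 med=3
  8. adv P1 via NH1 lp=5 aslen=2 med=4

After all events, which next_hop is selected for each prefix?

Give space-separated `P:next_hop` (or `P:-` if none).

Op 1: best P0=- P1=NH2
Op 2: best P0=NH2 P1=NH2
Op 3: best P0=NH2 P1=NH2
Op 4: best P0=NH2 P1=NH2
Op 5: best P0=NH2 P1=NH2
Op 6: best P0=NH2 P1=NH2
Op 7: best P0=NH2 P1=NH2
Op 8: best P0=NH2 P1=NH1

Answer: P0:NH2 P1:NH1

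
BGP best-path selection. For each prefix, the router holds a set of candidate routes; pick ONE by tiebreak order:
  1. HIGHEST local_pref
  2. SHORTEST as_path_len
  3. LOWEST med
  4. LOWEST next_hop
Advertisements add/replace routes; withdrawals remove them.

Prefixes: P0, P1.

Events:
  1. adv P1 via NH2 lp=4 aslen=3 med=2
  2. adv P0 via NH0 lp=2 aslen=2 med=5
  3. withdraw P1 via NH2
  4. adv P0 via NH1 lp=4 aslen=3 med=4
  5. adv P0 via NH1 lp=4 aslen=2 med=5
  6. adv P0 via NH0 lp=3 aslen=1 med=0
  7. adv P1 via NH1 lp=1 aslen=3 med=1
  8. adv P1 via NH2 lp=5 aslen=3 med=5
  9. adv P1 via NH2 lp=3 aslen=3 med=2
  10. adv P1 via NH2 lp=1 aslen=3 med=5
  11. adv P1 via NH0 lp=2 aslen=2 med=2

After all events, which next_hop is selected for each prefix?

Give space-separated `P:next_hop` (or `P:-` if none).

Op 1: best P0=- P1=NH2
Op 2: best P0=NH0 P1=NH2
Op 3: best P0=NH0 P1=-
Op 4: best P0=NH1 P1=-
Op 5: best P0=NH1 P1=-
Op 6: best P0=NH1 P1=-
Op 7: best P0=NH1 P1=NH1
Op 8: best P0=NH1 P1=NH2
Op 9: best P0=NH1 P1=NH2
Op 10: best P0=NH1 P1=NH1
Op 11: best P0=NH1 P1=NH0

Answer: P0:NH1 P1:NH0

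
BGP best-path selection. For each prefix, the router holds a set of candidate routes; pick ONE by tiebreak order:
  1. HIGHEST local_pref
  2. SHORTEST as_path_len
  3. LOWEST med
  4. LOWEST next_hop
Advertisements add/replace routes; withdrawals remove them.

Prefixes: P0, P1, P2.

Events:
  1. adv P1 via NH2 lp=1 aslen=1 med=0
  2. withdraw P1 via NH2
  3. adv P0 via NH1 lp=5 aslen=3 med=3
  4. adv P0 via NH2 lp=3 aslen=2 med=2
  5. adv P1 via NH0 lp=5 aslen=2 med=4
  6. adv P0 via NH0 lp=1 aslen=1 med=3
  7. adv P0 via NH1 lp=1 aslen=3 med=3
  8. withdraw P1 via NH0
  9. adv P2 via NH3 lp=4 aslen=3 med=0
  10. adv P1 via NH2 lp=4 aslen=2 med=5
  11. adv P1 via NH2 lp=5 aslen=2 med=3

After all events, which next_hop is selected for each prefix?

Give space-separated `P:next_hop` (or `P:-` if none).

Answer: P0:NH2 P1:NH2 P2:NH3

Derivation:
Op 1: best P0=- P1=NH2 P2=-
Op 2: best P0=- P1=- P2=-
Op 3: best P0=NH1 P1=- P2=-
Op 4: best P0=NH1 P1=- P2=-
Op 5: best P0=NH1 P1=NH0 P2=-
Op 6: best P0=NH1 P1=NH0 P2=-
Op 7: best P0=NH2 P1=NH0 P2=-
Op 8: best P0=NH2 P1=- P2=-
Op 9: best P0=NH2 P1=- P2=NH3
Op 10: best P0=NH2 P1=NH2 P2=NH3
Op 11: best P0=NH2 P1=NH2 P2=NH3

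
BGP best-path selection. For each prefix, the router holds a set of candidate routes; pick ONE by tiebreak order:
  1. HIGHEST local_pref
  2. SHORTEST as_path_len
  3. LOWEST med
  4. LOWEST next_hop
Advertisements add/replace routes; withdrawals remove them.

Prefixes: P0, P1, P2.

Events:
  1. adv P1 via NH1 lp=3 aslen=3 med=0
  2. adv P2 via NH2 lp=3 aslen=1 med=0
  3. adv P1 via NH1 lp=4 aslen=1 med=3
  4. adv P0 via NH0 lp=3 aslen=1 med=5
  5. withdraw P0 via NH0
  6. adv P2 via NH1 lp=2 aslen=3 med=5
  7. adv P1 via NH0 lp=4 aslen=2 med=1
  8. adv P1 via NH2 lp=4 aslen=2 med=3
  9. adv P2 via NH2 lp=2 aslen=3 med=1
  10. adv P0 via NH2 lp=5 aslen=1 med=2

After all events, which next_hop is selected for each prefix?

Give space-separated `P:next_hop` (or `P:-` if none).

Answer: P0:NH2 P1:NH1 P2:NH2

Derivation:
Op 1: best P0=- P1=NH1 P2=-
Op 2: best P0=- P1=NH1 P2=NH2
Op 3: best P0=- P1=NH1 P2=NH2
Op 4: best P0=NH0 P1=NH1 P2=NH2
Op 5: best P0=- P1=NH1 P2=NH2
Op 6: best P0=- P1=NH1 P2=NH2
Op 7: best P0=- P1=NH1 P2=NH2
Op 8: best P0=- P1=NH1 P2=NH2
Op 9: best P0=- P1=NH1 P2=NH2
Op 10: best P0=NH2 P1=NH1 P2=NH2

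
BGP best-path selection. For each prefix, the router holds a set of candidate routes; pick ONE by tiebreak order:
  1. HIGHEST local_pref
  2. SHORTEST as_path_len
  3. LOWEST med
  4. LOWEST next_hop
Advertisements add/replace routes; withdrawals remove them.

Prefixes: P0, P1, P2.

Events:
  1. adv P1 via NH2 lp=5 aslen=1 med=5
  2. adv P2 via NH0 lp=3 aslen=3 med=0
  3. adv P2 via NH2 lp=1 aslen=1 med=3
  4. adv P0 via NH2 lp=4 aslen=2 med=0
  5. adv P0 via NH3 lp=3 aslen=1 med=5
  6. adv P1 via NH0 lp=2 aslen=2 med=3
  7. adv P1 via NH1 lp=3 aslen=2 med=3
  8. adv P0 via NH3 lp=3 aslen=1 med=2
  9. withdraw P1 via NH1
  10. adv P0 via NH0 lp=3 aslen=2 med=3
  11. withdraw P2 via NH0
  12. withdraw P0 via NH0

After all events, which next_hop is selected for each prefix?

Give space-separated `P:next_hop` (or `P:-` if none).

Answer: P0:NH2 P1:NH2 P2:NH2

Derivation:
Op 1: best P0=- P1=NH2 P2=-
Op 2: best P0=- P1=NH2 P2=NH0
Op 3: best P0=- P1=NH2 P2=NH0
Op 4: best P0=NH2 P1=NH2 P2=NH0
Op 5: best P0=NH2 P1=NH2 P2=NH0
Op 6: best P0=NH2 P1=NH2 P2=NH0
Op 7: best P0=NH2 P1=NH2 P2=NH0
Op 8: best P0=NH2 P1=NH2 P2=NH0
Op 9: best P0=NH2 P1=NH2 P2=NH0
Op 10: best P0=NH2 P1=NH2 P2=NH0
Op 11: best P0=NH2 P1=NH2 P2=NH2
Op 12: best P0=NH2 P1=NH2 P2=NH2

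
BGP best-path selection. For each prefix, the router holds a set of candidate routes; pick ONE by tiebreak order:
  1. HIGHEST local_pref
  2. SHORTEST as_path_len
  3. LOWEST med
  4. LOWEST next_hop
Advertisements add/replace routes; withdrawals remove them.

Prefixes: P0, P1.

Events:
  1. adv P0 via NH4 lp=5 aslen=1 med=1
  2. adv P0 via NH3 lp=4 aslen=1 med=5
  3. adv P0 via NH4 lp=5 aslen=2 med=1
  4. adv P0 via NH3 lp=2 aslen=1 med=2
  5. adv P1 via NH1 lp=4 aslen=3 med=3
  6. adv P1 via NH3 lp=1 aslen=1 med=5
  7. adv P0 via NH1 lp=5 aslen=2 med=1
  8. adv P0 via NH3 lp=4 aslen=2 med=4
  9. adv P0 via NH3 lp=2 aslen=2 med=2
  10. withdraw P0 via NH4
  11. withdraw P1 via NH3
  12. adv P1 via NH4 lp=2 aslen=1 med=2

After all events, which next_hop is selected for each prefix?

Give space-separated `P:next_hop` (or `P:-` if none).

Op 1: best P0=NH4 P1=-
Op 2: best P0=NH4 P1=-
Op 3: best P0=NH4 P1=-
Op 4: best P0=NH4 P1=-
Op 5: best P0=NH4 P1=NH1
Op 6: best P0=NH4 P1=NH1
Op 7: best P0=NH1 P1=NH1
Op 8: best P0=NH1 P1=NH1
Op 9: best P0=NH1 P1=NH1
Op 10: best P0=NH1 P1=NH1
Op 11: best P0=NH1 P1=NH1
Op 12: best P0=NH1 P1=NH1

Answer: P0:NH1 P1:NH1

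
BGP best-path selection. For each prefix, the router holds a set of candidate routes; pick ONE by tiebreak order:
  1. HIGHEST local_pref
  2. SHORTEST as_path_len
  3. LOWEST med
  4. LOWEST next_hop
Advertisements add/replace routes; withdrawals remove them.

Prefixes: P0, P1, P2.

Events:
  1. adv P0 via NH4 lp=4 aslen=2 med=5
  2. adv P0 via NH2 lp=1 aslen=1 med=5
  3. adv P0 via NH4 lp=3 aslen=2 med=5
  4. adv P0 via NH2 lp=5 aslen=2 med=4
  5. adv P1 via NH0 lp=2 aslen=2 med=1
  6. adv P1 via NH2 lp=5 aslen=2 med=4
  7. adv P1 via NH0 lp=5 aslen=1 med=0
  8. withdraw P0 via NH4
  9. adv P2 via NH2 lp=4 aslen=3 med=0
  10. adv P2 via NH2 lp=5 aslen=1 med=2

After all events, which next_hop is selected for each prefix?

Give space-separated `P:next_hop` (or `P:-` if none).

Op 1: best P0=NH4 P1=- P2=-
Op 2: best P0=NH4 P1=- P2=-
Op 3: best P0=NH4 P1=- P2=-
Op 4: best P0=NH2 P1=- P2=-
Op 5: best P0=NH2 P1=NH0 P2=-
Op 6: best P0=NH2 P1=NH2 P2=-
Op 7: best P0=NH2 P1=NH0 P2=-
Op 8: best P0=NH2 P1=NH0 P2=-
Op 9: best P0=NH2 P1=NH0 P2=NH2
Op 10: best P0=NH2 P1=NH0 P2=NH2

Answer: P0:NH2 P1:NH0 P2:NH2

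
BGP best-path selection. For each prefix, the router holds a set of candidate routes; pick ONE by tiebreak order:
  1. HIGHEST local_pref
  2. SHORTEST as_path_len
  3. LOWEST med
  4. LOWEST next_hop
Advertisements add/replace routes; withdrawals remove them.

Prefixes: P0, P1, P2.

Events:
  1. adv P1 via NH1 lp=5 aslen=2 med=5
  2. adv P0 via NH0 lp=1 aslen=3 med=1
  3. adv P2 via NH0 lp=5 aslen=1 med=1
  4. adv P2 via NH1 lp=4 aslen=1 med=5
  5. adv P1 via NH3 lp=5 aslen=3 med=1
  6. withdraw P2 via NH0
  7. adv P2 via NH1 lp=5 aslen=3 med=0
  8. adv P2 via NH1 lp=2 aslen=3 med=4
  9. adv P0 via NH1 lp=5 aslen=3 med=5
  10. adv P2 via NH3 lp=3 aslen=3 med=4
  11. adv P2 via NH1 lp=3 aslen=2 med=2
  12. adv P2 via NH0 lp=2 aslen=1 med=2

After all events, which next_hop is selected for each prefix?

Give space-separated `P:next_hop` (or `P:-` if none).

Answer: P0:NH1 P1:NH1 P2:NH1

Derivation:
Op 1: best P0=- P1=NH1 P2=-
Op 2: best P0=NH0 P1=NH1 P2=-
Op 3: best P0=NH0 P1=NH1 P2=NH0
Op 4: best P0=NH0 P1=NH1 P2=NH0
Op 5: best P0=NH0 P1=NH1 P2=NH0
Op 6: best P0=NH0 P1=NH1 P2=NH1
Op 7: best P0=NH0 P1=NH1 P2=NH1
Op 8: best P0=NH0 P1=NH1 P2=NH1
Op 9: best P0=NH1 P1=NH1 P2=NH1
Op 10: best P0=NH1 P1=NH1 P2=NH3
Op 11: best P0=NH1 P1=NH1 P2=NH1
Op 12: best P0=NH1 P1=NH1 P2=NH1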